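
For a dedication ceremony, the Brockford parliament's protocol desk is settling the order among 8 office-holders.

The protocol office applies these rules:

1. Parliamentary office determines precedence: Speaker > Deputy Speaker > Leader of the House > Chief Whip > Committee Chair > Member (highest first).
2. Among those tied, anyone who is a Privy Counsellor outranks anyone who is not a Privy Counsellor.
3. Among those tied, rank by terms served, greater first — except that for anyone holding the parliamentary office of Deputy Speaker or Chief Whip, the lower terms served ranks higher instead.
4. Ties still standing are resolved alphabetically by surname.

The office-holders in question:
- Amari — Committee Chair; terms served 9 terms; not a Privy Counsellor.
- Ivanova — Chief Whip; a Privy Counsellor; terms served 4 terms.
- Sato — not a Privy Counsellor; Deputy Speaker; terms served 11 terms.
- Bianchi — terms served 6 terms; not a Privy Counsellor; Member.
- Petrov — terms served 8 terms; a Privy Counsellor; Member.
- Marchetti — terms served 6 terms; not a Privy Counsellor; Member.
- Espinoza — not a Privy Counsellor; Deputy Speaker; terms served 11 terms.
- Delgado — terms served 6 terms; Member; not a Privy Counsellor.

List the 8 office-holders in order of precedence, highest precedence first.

By parliamentary office: Espinoza and Sato (Deputy Speaker); then Ivanova (Chief Whip); then Amari (Committee Chair); then Petrov, Bianchi, Delgado and Marchetti (Member).
Espinoza and Sato are each not a Privy Counsellor, so the next rule applies.
Espinoza and Sato both have terms served 11 terms, so the next rule applies.
Among Espinoza and Sato, alphabetically by surname: Espinoza before Sato.
Among Petrov, Bianchi, Delgado and Marchetti, a Privy Counsellor before not a Privy Counsellor: Petrov (a Privy Counsellor) before Bianchi, Delgado and Marchetti (not a Privy Counsellor).
Bianchi, Delgado and Marchetti all have terms served 6 terms, so the next rule applies.
Among Bianchi, Delgado and Marchetti, alphabetically by surname: Bianchi before Delgado before Marchetti.
Full order: Espinoza, Sato, Ivanova, Amari, Petrov, Bianchi, Delgado, Marchetti.

Espinoza, Sato, Ivanova, Amari, Petrov, Bianchi, Delgado, Marchetti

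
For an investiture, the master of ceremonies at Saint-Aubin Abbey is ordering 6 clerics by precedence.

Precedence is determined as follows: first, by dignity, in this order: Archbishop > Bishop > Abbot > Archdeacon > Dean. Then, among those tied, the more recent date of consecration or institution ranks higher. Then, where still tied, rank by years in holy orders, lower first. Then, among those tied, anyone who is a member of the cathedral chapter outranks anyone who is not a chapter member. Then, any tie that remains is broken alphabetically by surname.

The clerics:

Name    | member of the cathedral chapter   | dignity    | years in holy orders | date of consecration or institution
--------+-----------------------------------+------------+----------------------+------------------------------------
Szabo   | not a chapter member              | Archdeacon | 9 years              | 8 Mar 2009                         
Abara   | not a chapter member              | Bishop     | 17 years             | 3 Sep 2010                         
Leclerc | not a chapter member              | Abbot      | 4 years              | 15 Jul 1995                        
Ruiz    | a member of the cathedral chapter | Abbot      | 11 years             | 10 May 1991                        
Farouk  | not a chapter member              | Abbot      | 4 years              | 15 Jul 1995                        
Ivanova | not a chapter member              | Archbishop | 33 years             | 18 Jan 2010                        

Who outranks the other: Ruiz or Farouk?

By dignity: Ivanova (Archbishop); then Abara (Bishop); then Farouk, Leclerc and Ruiz (Abbot); then Szabo (Archdeacon).
Among Farouk, Leclerc and Ruiz, by date of consecration or institution (later first): Farouk and Leclerc (15 Jul 1995) before Ruiz (10 May 1991).
Farouk and Leclerc both have years in holy orders 4 years, so the next rule applies.
Farouk and Leclerc are each not a chapter member, so the next rule applies.
Among Farouk and Leclerc, alphabetically by surname: Farouk before Leclerc.
So Farouk takes precedence.

Farouk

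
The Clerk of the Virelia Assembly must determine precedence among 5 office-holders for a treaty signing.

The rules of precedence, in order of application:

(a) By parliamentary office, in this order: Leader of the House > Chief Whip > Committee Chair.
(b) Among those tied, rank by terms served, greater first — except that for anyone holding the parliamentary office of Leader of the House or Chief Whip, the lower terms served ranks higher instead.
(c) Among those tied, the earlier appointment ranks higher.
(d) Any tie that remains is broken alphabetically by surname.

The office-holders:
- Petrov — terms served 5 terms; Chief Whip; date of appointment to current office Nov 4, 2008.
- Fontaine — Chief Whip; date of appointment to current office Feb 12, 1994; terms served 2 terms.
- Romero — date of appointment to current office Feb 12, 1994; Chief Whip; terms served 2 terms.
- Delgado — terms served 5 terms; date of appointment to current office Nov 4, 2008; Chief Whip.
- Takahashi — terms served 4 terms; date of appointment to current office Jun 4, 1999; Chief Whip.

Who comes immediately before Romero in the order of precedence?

Fontaine

By parliamentary office: Fontaine, Romero, Takahashi, Delgado and Petrov (Chief Whip).
Among Fontaine, Romero, Takahashi, Delgado and Petrov, by terms served (lower first) (reversed rule for this group): Fontaine and Romero (2 terms) before Takahashi (4 terms) before Delgado and Petrov (5 terms).
Fontaine and Romero both have date of appointment to current office Feb 12, 1994, so the next rule applies.
Among Fontaine and Romero, alphabetically by surname: Fontaine before Romero.
Delgado and Petrov both have date of appointment to current office Nov 4, 2008, so the next rule applies.
Among Delgado and Petrov, alphabetically by surname: Delgado before Petrov.
Order: Fontaine, Romero, Takahashi, Delgado, Petrov.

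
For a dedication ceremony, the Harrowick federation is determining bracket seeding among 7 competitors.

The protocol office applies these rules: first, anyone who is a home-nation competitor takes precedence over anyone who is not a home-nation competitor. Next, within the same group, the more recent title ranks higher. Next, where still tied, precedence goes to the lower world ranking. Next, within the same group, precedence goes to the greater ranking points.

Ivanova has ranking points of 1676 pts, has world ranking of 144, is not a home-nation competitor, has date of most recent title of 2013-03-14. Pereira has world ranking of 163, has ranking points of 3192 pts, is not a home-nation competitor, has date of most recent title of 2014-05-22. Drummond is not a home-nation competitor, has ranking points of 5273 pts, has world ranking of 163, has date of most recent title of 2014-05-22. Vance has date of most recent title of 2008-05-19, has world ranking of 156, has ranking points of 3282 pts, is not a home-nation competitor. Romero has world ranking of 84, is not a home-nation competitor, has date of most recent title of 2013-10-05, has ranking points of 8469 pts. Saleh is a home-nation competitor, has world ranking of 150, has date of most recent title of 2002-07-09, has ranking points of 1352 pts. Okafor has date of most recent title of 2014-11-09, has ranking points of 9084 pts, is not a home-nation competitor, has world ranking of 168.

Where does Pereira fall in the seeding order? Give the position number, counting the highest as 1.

By the first rule: Saleh (a home-nation competitor); then Okafor, Drummond, Pereira, Romero, Ivanova and Vance (each not a home-nation competitor).
Among Okafor, Drummond, Pereira, Romero, Ivanova and Vance, by date of most recent title (later first): Okafor (2014-11-09) before Drummond and Pereira (2014-05-22) before Romero (2013-10-05) before Ivanova (2013-03-14) before Vance (2008-05-19).
Drummond and Pereira both have world ranking 163, so the next rule applies.
Among Drummond and Pereira, by ranking points (higher first): Drummond (5273 pts) before Pereira (3192 pts).
Order: Saleh, Okafor, Drummond, Pereira, Romero, Ivanova, Vance. So position 4.

4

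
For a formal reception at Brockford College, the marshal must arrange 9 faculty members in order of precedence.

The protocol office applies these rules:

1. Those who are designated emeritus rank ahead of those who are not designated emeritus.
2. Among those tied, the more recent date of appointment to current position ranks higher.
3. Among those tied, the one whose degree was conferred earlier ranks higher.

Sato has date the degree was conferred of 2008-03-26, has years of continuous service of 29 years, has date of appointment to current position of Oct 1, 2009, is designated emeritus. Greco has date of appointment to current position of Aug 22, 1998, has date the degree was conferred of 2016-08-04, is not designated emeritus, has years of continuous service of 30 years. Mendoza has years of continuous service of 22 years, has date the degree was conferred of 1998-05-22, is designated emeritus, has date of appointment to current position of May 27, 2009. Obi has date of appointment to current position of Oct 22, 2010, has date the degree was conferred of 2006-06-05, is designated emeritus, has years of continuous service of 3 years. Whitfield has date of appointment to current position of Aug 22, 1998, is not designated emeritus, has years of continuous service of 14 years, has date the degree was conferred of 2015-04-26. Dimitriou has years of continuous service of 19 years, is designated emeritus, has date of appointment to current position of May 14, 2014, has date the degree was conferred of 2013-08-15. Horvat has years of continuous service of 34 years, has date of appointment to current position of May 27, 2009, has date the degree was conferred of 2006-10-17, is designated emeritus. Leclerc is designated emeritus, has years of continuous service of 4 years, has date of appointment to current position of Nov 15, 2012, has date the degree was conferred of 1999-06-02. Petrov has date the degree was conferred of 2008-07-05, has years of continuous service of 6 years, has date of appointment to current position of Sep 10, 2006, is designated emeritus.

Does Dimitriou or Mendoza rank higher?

By the first rule: Dimitriou, Leclerc, Obi, Sato, Mendoza, Horvat and Petrov (each designated emeritus); then Whitfield and Greco (both not designated emeritus).
Among Dimitriou, Leclerc, Obi, Sato, Mendoza, Horvat and Petrov, by date of appointment to current position (later first): Dimitriou (May 14, 2014) before Leclerc (Nov 15, 2012) before Obi (Oct 22, 2010) before Sato (Oct 1, 2009) before Mendoza and Horvat (May 27, 2009) before Petrov (Sep 10, 2006).
Among Mendoza and Horvat, by date the degree was conferred (earlier first): Mendoza (1998-05-22) before Horvat (2006-10-17).
Whitfield and Greco both have date of appointment to current position Aug 22, 1998, so the next rule applies.
Among Whitfield and Greco, by date the degree was conferred (earlier first): Whitfield (2015-04-26) before Greco (2016-08-04).
So Dimitriou takes precedence.

Dimitriou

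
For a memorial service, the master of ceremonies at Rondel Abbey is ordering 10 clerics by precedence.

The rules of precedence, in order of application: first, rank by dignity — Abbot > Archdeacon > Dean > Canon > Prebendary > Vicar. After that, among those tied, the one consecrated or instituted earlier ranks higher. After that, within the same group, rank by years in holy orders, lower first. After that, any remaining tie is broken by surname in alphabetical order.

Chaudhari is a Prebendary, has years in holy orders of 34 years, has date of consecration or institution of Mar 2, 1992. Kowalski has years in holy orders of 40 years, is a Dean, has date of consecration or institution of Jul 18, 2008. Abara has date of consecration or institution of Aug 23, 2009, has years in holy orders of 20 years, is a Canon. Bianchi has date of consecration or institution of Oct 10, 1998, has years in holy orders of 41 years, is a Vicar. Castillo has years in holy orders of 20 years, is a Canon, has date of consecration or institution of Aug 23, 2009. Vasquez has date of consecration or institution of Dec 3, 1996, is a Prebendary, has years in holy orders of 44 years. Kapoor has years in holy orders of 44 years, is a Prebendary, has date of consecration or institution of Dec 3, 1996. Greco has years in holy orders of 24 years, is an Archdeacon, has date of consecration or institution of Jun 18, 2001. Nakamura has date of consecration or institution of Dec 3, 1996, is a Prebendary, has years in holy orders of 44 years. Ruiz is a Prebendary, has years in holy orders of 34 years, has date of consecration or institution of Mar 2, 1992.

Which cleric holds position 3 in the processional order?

Abara

By dignity: Greco (Archdeacon); then Kowalski (Dean); then Abara and Castillo (Canon); then Chaudhari, Ruiz, Kapoor, Nakamura and Vasquez (Prebendary); then Bianchi (Vicar).
Abara and Castillo both have date of consecration or institution Aug 23, 2009, so the next rule applies.
Abara and Castillo both have years in holy orders 20 years, so the next rule applies.
Among Abara and Castillo, alphabetically by surname: Abara before Castillo.
Among Chaudhari, Ruiz, Kapoor, Nakamura and Vasquez, by date of consecration or institution (earlier first): Chaudhari and Ruiz (Mar 2, 1992) before Kapoor, Nakamura and Vasquez (Dec 3, 1996).
Chaudhari and Ruiz both have years in holy orders 34 years, so the next rule applies.
Among Chaudhari and Ruiz, alphabetically by surname: Chaudhari before Ruiz.
Kapoor, Nakamura and Vasquez all have years in holy orders 44 years, so the next rule applies.
Among Kapoor, Nakamura and Vasquez, alphabetically by surname: Kapoor before Nakamura before Vasquez.
Order: Greco, Kowalski, Abara, Castillo, Chaudhari, Ruiz, Kapoor, Nakamura, Vasquez, Bianchi.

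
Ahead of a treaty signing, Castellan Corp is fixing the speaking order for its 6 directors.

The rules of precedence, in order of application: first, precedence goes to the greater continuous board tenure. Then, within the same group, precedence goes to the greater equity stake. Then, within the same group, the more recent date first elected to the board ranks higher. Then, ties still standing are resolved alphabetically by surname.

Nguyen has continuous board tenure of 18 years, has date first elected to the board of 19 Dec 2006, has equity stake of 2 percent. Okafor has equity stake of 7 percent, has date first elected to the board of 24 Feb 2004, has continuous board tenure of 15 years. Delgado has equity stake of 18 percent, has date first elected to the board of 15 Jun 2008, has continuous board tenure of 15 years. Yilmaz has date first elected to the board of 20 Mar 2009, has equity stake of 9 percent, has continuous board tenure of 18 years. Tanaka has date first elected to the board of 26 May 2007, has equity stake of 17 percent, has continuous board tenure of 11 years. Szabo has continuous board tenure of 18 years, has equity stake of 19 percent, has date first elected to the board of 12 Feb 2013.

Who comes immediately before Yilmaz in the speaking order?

By continuous board tenure (higher first): Szabo, Yilmaz and Nguyen (each 18 years); then Delgado and Okafor (both 15 years); then Tanaka (11 years).
Among Szabo, Yilmaz and Nguyen, by equity stake (higher first): Szabo (19 percent) before Yilmaz (9 percent) before Nguyen (2 percent).
Among Delgado and Okafor, by equity stake (higher first): Delgado (18 percent) before Okafor (7 percent).
Order: Szabo, Yilmaz, Nguyen, Delgado, Okafor, Tanaka.

Szabo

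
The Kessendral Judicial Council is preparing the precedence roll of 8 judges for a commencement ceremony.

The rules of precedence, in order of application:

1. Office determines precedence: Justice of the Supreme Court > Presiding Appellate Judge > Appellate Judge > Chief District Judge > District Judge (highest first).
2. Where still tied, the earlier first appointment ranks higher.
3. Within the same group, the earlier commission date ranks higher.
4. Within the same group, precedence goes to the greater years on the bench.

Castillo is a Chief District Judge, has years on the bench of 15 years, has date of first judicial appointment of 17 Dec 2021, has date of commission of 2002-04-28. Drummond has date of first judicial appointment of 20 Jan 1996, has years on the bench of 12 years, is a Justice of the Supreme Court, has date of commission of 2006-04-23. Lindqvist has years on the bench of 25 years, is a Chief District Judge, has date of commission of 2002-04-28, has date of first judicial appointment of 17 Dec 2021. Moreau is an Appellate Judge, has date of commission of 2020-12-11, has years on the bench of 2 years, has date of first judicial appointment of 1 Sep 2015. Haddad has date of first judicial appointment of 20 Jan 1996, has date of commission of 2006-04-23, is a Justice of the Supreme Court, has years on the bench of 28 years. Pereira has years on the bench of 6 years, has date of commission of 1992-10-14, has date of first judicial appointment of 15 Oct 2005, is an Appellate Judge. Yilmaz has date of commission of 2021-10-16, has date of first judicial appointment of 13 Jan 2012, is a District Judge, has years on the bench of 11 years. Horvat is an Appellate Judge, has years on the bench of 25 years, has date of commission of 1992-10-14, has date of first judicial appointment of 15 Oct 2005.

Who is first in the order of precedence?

By office: Haddad and Drummond (Justice of the Supreme Court); then Horvat, Pereira and Moreau (Appellate Judge); then Lindqvist and Castillo (Chief District Judge); then Yilmaz (District Judge).
Haddad and Drummond both have date of first judicial appointment 20 Jan 1996, so the next rule applies.
Haddad and Drummond both have date of commission 2006-04-23, so the next rule applies.
Among Haddad and Drummond, by years on the bench (higher first): Haddad (28 years) before Drummond (12 years).
Among Horvat, Pereira and Moreau, by date of first judicial appointment (earlier first): Horvat and Pereira (15 Oct 2005) before Moreau (1 Sep 2015).
Horvat and Pereira both have date of commission 1992-10-14, so the next rule applies.
Among Horvat and Pereira, by years on the bench (higher first): Horvat (25 years) before Pereira (6 years).
Lindqvist and Castillo both have date of first judicial appointment 17 Dec 2021, so the next rule applies.
Lindqvist and Castillo both have date of commission 2002-04-28, so the next rule applies.
Among Lindqvist and Castillo, by years on the bench (higher first): Lindqvist (25 years) before Castillo (15 years).
Order: Haddad, Drummond, Horvat, Pereira, Moreau, Lindqvist, Castillo, Yilmaz.

Haddad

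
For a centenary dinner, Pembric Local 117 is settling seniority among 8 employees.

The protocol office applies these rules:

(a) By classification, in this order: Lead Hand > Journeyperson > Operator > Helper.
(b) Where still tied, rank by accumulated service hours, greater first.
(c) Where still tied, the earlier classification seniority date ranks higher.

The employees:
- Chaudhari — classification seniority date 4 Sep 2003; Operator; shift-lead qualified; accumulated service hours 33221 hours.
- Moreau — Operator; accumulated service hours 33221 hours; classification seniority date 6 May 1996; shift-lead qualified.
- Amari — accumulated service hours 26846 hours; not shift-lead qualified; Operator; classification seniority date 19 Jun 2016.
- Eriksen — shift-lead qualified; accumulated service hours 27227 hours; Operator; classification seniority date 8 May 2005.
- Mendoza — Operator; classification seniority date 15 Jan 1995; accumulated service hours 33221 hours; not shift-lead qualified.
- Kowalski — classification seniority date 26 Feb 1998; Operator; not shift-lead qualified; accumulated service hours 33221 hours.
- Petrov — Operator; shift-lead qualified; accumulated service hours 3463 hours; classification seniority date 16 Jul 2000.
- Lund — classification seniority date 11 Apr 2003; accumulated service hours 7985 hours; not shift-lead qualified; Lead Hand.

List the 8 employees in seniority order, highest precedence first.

By classification: Lund (Lead Hand); then Mendoza, Moreau, Kowalski, Chaudhari, Eriksen, Amari and Petrov (Operator).
Among Mendoza, Moreau, Kowalski, Chaudhari, Eriksen, Amari and Petrov, by accumulated service hours (higher first): Mendoza, Moreau, Kowalski and Chaudhari (33221 hours) before Eriksen (27227 hours) before Amari (26846 hours) before Petrov (3463 hours).
Among Mendoza, Moreau, Kowalski and Chaudhari, by classification seniority date (earlier first): Mendoza (15 Jan 1995) before Moreau (6 May 1996) before Kowalski (26 Feb 1998) before Chaudhari (4 Sep 2003).
Full order: Lund, Mendoza, Moreau, Kowalski, Chaudhari, Eriksen, Amari, Petrov.

Lund, Mendoza, Moreau, Kowalski, Chaudhari, Eriksen, Amari, Petrov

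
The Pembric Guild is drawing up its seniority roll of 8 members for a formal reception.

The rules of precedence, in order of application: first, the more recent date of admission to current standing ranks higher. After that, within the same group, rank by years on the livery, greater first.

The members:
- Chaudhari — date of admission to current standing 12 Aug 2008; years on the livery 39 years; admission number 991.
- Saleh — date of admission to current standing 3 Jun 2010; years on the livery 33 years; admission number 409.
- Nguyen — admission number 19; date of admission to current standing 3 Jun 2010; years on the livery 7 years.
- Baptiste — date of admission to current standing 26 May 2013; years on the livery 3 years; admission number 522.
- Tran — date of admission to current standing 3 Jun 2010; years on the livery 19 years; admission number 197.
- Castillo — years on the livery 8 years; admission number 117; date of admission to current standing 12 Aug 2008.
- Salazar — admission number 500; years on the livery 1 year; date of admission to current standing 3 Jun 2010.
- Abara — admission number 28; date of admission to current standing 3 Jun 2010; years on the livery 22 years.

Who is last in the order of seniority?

By date of admission to current standing (later first): Baptiste (26 May 2013); then Saleh, Abara, Tran, Nguyen and Salazar (each 3 Jun 2010); then Chaudhari and Castillo (both 12 Aug 2008).
Among Saleh, Abara, Tran, Nguyen and Salazar, by years on the livery (higher first): Saleh (33 years) before Abara (22 years) before Tran (19 years) before Nguyen (7 years) before Salazar (1 year).
Among Chaudhari and Castillo, by years on the livery (higher first): Chaudhari (39 years) before Castillo (8 years).
Order: Baptiste, Saleh, Abara, Tran, Nguyen, Salazar, Chaudhari, Castillo.

Castillo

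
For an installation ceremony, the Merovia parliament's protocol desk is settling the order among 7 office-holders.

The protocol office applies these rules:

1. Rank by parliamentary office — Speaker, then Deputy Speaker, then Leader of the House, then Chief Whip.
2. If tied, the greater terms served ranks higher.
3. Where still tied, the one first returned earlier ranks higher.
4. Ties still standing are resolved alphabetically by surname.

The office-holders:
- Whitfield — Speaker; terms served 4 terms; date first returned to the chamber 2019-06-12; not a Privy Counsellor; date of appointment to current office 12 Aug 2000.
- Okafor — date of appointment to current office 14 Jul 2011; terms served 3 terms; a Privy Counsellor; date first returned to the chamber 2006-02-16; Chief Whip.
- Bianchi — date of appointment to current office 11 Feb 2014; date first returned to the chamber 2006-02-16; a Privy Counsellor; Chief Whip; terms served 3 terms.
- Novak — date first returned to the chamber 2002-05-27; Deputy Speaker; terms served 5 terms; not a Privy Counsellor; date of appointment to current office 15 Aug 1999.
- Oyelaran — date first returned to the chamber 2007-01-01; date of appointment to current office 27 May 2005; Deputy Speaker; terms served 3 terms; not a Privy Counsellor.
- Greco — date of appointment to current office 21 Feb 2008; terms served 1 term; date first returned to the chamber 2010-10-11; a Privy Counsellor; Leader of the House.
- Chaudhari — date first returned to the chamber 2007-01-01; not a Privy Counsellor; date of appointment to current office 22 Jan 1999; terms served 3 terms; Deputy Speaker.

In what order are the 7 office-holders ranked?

By parliamentary office: Whitfield (Speaker); then Novak, Chaudhari and Oyelaran (Deputy Speaker); then Greco (Leader of the House); then Bianchi and Okafor (Chief Whip).
Among Novak, Chaudhari and Oyelaran, by terms served (higher first): Novak (5 terms) before Chaudhari and Oyelaran (3 terms).
Chaudhari and Oyelaran both have date first returned to the chamber 2007-01-01, so the next rule applies.
Among Chaudhari and Oyelaran, alphabetically by surname: Chaudhari before Oyelaran.
Bianchi and Okafor both have terms served 3 terms, so the next rule applies.
Bianchi and Okafor both have date first returned to the chamber 2006-02-16, so the next rule applies.
Among Bianchi and Okafor, alphabetically by surname: Bianchi before Okafor.
Full order: Whitfield, Novak, Chaudhari, Oyelaran, Greco, Bianchi, Okafor.

Whitfield, Novak, Chaudhari, Oyelaran, Greco, Bianchi, Okafor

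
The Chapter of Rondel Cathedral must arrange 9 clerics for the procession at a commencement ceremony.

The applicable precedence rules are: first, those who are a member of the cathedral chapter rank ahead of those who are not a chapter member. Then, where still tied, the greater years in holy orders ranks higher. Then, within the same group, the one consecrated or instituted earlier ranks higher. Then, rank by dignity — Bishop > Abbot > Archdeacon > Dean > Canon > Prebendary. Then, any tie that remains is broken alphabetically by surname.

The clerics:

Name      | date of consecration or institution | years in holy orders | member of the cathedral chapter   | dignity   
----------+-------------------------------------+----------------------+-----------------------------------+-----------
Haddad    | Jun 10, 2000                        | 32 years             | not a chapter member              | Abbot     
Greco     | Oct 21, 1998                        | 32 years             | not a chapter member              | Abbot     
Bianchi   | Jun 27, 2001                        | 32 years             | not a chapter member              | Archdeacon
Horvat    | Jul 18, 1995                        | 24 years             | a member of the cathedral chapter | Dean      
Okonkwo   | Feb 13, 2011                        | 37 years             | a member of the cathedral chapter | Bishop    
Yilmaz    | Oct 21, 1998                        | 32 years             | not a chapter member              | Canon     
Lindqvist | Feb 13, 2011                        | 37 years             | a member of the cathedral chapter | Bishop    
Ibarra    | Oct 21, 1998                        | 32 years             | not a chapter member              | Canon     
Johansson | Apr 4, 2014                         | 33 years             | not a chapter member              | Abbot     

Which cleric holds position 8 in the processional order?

Haddad

By the first rule: Lindqvist, Okonkwo and Horvat (each a member of the cathedral chapter); then Johansson, Greco, Ibarra, Yilmaz, Haddad and Bianchi (each not a chapter member).
Among Lindqvist, Okonkwo and Horvat, by years in holy orders (higher first): Lindqvist and Okonkwo (37 years) before Horvat (24 years).
Lindqvist and Okonkwo both have date of consecration or institution Feb 13, 2011, so the next rule applies.
Lindqvist and Okonkwo are each Bishop, so the next rule applies.
Among Lindqvist and Okonkwo, alphabetically by surname: Lindqvist before Okonkwo.
Among Johansson, Greco, Ibarra, Yilmaz, Haddad and Bianchi, by years in holy orders (higher first): Johansson (33 years) before Greco, Ibarra, Yilmaz, Haddad and Bianchi (32 years).
Among Greco, Ibarra, Yilmaz, Haddad and Bianchi, by date of consecration or institution (earlier first): Greco, Ibarra and Yilmaz (Oct 21, 1998) before Haddad (Jun 10, 2000) before Bianchi (Jun 27, 2001).
Among Greco, Ibarra and Yilmaz, by dignity: Greco (Abbot) before Ibarra and Yilmaz (Canon).
Among Ibarra and Yilmaz, alphabetically by surname: Ibarra before Yilmaz.
Order: Lindqvist, Okonkwo, Horvat, Johansson, Greco, Ibarra, Yilmaz, Haddad, Bianchi.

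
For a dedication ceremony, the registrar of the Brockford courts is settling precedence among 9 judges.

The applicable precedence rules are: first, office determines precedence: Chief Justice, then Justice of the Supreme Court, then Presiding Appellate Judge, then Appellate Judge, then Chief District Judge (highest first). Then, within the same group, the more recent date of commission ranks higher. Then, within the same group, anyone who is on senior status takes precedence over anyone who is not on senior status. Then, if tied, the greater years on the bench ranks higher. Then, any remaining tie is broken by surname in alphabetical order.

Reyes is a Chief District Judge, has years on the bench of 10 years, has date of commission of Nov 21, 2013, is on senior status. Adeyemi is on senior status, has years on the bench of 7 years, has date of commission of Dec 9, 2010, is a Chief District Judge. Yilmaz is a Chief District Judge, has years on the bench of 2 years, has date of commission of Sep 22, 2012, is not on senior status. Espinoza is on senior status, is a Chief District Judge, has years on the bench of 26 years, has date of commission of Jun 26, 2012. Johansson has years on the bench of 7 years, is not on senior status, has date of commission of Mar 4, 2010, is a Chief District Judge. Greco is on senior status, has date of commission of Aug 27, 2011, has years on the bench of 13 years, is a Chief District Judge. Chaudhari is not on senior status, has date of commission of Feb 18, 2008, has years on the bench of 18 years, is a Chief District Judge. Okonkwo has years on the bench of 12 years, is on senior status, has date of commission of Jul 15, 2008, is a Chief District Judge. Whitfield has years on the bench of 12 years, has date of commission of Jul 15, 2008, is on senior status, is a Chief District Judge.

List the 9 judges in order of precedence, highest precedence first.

By office: Reyes, Yilmaz, Espinoza, Greco, Adeyemi, Johansson, Okonkwo, Whitfield and Chaudhari (Chief District Judge).
Among Reyes, Yilmaz, Espinoza, Greco, Adeyemi, Johansson, Okonkwo, Whitfield and Chaudhari, by date of commission (later first): Reyes (Nov 21, 2013) before Yilmaz (Sep 22, 2012) before Espinoza (Jun 26, 2012) before Greco (Aug 27, 2011) before Adeyemi (Dec 9, 2010) before Johansson (Mar 4, 2010) before Okonkwo and Whitfield (Jul 15, 2008) before Chaudhari (Feb 18, 2008).
Okonkwo and Whitfield are each on senior status, so the next rule applies.
Okonkwo and Whitfield both have years on the bench 12 years, so the next rule applies.
Among Okonkwo and Whitfield, alphabetically by surname: Okonkwo before Whitfield.
Full order: Reyes, Yilmaz, Espinoza, Greco, Adeyemi, Johansson, Okonkwo, Whitfield, Chaudhari.

Reyes, Yilmaz, Espinoza, Greco, Adeyemi, Johansson, Okonkwo, Whitfield, Chaudhari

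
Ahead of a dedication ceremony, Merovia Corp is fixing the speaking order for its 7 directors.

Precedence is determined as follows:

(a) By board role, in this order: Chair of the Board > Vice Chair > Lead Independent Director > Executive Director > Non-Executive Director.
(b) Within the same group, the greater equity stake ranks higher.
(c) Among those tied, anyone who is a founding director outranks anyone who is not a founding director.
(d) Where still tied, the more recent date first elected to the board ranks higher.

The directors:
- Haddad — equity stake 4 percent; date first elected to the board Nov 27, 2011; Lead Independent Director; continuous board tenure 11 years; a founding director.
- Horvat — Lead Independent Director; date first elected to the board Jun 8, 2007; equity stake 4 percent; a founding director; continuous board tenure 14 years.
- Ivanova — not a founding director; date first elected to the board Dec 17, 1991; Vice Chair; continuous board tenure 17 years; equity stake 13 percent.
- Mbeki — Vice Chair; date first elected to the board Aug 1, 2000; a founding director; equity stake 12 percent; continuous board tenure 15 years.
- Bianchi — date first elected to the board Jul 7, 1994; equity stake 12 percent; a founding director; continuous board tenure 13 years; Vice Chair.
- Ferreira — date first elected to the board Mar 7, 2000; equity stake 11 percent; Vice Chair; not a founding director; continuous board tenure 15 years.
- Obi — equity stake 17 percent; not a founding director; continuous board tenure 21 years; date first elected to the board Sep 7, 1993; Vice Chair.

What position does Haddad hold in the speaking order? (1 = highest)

By board role: Obi, Ivanova, Mbeki, Bianchi and Ferreira (Vice Chair); then Haddad and Horvat (Lead Independent Director).
Among Obi, Ivanova, Mbeki, Bianchi and Ferreira, by equity stake (higher first): Obi (17 percent) before Ivanova (13 percent) before Mbeki and Bianchi (12 percent) before Ferreira (11 percent).
Mbeki and Bianchi are each a founding director, so the next rule applies.
Among Mbeki and Bianchi, by date first elected to the board (later first): Mbeki (Aug 1, 2000) before Bianchi (Jul 7, 1994).
Haddad and Horvat both have equity stake 4 percent, so the next rule applies.
Haddad and Horvat are each a founding director, so the next rule applies.
Among Haddad and Horvat, by date first elected to the board (later first): Haddad (Nov 27, 2011) before Horvat (Jun 8, 2007).
Order: Obi, Ivanova, Mbeki, Bianchi, Ferreira, Haddad, Horvat. So position 6.

6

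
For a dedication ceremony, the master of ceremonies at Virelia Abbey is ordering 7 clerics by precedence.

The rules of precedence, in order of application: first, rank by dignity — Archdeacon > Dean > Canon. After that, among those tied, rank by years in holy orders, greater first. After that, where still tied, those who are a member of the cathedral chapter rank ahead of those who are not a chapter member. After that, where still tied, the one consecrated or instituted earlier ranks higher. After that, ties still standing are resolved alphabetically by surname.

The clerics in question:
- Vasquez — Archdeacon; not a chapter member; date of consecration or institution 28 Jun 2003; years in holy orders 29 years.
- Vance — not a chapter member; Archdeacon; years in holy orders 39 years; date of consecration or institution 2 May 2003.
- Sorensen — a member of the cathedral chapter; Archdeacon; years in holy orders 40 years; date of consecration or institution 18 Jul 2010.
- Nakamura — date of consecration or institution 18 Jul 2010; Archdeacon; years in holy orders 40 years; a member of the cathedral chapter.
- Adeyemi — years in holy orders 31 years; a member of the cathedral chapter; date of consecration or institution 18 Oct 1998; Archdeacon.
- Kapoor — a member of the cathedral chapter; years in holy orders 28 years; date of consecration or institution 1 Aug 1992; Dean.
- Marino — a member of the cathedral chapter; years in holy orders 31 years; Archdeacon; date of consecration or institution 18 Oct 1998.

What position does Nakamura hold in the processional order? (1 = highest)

1

By dignity: Nakamura, Sorensen, Vance, Adeyemi, Marino and Vasquez (Archdeacon); then Kapoor (Dean).
Among Nakamura, Sorensen, Vance, Adeyemi, Marino and Vasquez, by years in holy orders (higher first): Nakamura and Sorensen (40 years) before Vance (39 years) before Adeyemi and Marino (31 years) before Vasquez (29 years).
Nakamura and Sorensen are each a member of the cathedral chapter, so the next rule applies.
Nakamura and Sorensen both have date of consecration or institution 18 Jul 2010, so the next rule applies.
Among Nakamura and Sorensen, alphabetically by surname: Nakamura before Sorensen.
Adeyemi and Marino are each a member of the cathedral chapter, so the next rule applies.
Adeyemi and Marino both have date of consecration or institution 18 Oct 1998, so the next rule applies.
Among Adeyemi and Marino, alphabetically by surname: Adeyemi before Marino.
Order: Nakamura, Sorensen, Vance, Adeyemi, Marino, Vasquez, Kapoor. So position 1.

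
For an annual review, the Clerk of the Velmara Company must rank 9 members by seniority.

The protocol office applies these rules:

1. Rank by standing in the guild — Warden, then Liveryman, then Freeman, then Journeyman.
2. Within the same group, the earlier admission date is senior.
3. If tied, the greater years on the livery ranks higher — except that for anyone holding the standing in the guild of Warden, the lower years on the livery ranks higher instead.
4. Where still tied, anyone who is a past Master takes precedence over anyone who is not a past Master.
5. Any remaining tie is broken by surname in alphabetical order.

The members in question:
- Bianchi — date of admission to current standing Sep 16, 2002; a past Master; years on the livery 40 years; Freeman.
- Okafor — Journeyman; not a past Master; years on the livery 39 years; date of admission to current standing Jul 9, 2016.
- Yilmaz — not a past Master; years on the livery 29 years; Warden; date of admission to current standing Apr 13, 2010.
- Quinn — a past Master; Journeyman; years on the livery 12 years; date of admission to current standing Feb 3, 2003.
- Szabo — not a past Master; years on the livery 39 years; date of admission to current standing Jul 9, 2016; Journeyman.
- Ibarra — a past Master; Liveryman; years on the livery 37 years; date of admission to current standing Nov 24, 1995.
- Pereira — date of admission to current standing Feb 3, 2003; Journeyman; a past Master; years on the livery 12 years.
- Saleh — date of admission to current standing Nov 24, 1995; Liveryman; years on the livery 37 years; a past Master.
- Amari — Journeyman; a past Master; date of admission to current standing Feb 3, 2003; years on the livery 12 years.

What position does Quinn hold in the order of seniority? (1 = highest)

By standing in the guild: Yilmaz (Warden); then Ibarra and Saleh (Liveryman); then Bianchi (Freeman); then Amari, Pereira, Quinn, Okafor and Szabo (Journeyman).
Ibarra and Saleh both have date of admission to current standing Nov 24, 1995, so the next rule applies.
Ibarra and Saleh both have years on the livery 37 years, so the next rule applies.
Ibarra and Saleh are each a past Master, so the next rule applies.
Among Ibarra and Saleh, alphabetically by surname: Ibarra before Saleh.
Among Amari, Pereira, Quinn, Okafor and Szabo, by date of admission to current standing (earlier first): Amari, Pereira and Quinn (Feb 3, 2003) before Okafor and Szabo (Jul 9, 2016).
Amari, Pereira and Quinn all have years on the livery 12 years, so the next rule applies.
Amari, Pereira and Quinn are each a past Master, so the next rule applies.
Among Amari, Pereira and Quinn, alphabetically by surname: Amari before Pereira before Quinn.
Okafor and Szabo both have years on the livery 39 years, so the next rule applies.
Okafor and Szabo are each not a past Master, so the next rule applies.
Among Okafor and Szabo, alphabetically by surname: Okafor before Szabo.
Order: Yilmaz, Ibarra, Saleh, Bianchi, Amari, Pereira, Quinn, Okafor, Szabo. So position 7.

7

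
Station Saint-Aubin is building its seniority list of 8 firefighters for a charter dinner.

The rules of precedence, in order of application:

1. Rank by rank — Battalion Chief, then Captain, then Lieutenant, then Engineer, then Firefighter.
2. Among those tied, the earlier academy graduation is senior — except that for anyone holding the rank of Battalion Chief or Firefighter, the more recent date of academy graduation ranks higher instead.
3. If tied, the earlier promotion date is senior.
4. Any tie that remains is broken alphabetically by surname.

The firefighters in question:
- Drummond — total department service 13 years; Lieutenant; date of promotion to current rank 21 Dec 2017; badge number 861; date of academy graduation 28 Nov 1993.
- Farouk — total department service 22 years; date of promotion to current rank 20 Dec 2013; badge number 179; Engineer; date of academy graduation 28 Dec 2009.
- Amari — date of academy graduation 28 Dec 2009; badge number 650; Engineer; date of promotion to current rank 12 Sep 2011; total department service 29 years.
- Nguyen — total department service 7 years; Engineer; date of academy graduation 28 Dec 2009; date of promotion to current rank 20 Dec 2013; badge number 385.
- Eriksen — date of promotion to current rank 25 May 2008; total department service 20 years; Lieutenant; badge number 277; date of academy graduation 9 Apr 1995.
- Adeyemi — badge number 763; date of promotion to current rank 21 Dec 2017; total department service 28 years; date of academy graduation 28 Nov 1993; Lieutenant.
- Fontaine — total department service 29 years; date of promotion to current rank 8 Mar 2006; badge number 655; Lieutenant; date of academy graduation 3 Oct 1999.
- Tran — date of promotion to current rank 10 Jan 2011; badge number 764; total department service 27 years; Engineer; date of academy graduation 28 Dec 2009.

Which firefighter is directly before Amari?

By rank: Adeyemi, Drummond, Eriksen and Fontaine (Lieutenant); then Tran, Amari, Farouk and Nguyen (Engineer).
Among Adeyemi, Drummond, Eriksen and Fontaine, by date of academy graduation (earlier first): Adeyemi and Drummond (28 Nov 1993) before Eriksen (9 Apr 1995) before Fontaine (3 Oct 1999).
Adeyemi and Drummond both have date of promotion to current rank 21 Dec 2017, so the next rule applies.
Among Adeyemi and Drummond, alphabetically by surname: Adeyemi before Drummond.
Tran, Amari, Farouk and Nguyen all have date of academy graduation 28 Dec 2009, so the next rule applies.
Among Tran, Amari, Farouk and Nguyen, by date of promotion to current rank (earlier first): Tran (10 Jan 2011) before Amari (12 Sep 2011) before Farouk and Nguyen (20 Dec 2013).
Among Farouk and Nguyen, alphabetically by surname: Farouk before Nguyen.
Order: Adeyemi, Drummond, Eriksen, Fontaine, Tran, Amari, Farouk, Nguyen.

Tran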